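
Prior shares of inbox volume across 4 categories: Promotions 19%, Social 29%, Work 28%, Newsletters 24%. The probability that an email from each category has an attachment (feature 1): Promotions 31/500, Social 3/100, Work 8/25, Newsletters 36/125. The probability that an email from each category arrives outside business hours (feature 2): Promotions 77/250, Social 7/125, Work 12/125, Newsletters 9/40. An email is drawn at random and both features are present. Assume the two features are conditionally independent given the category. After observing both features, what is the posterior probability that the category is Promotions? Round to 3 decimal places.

0.128

Compute prior × likelihood for every hypothesis:
  Promotions: 0.19 × 0.062 × 0.308 = 0.00362824
  Social: 0.29 × 0.03 × 0.056 = 0.0004872
  Work: 0.28 × 0.32 × 0.096 = 0.0086016
  Newsletters: 0.24 × 0.288 × 0.225 = 0.015552
Sum = 0.02826904.
P(Promotions | evidence) = 0.00362824 / 0.02826904 ≈ 0.128.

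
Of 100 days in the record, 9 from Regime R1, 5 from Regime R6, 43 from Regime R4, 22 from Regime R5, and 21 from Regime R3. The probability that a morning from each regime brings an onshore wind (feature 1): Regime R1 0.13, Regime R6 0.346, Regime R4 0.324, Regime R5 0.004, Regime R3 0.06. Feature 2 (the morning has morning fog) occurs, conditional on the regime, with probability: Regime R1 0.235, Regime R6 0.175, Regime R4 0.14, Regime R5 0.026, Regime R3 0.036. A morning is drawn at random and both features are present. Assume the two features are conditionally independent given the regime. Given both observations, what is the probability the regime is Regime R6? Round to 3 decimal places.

By Bayes' rule, posterior ∝ prior × likelihood:
  Regime R1: 0.09 × 0.13 × 0.235 = 0.0027495
  Regime R6: 0.05 × 0.346 × 0.175 = 0.0030275
  Regime R4: 0.43 × 0.324 × 0.14 = 0.0195048
  Regime R5: 0.22 × 0.004 × 0.026 = 0.00002288
  Regime R3: 0.21 × 0.06 × 0.036 = 0.0004536
Total = 0.02575828.
P(Regime R6 | evidence) = 0.0030275 / 0.02575828 ≈ 0.118.

0.118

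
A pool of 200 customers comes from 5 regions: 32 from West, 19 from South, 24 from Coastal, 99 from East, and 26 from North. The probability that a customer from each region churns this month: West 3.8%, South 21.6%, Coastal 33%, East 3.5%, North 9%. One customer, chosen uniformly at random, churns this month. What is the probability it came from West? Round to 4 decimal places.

By Bayes' rule, posterior ∝ prior × likelihood:
  West: 0.16 × 0.038 = 0.00608
  South: 0.095 × 0.216 = 0.02052
  Coastal: 0.12 × 0.33 = 0.0396
  East: 0.495 × 0.035 = 0.017325
  North: 0.13 × 0.09 = 0.0117
Total = 0.095225.
P(West | evidence) = 0.00608 / 0.095225 ≈ 0.0638.

0.0638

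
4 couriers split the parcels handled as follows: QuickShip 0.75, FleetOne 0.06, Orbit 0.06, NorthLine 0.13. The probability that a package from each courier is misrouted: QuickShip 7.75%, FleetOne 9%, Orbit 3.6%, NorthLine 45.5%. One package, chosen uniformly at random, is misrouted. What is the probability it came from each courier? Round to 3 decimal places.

By Bayes' rule, posterior ∝ prior × likelihood:
  QuickShip: 0.75 × 0.0775 = 0.058125
  FleetOne: 0.06 × 0.09 = 0.0054
  Orbit: 0.06 × 0.036 = 0.00216
  NorthLine: 0.13 × 0.455 = 0.05915
Sum = 0.124835.
P(QuickShip | misrouted) = 0.058125/0.124835 ≈ 0.466
P(FleetOne | misrouted) = 0.0054/0.124835 ≈ 0.043
P(Orbit | misrouted) = 0.00216/0.124835 ≈ 0.017
P(NorthLine | misrouted) = 0.05915/0.124835 ≈ 0.474
(Check: 0.466+0.043+0.017+0.474 = 1.000.)

QuickShip 0.466, FleetOne 0.043, Orbit 0.017, NorthLine 0.474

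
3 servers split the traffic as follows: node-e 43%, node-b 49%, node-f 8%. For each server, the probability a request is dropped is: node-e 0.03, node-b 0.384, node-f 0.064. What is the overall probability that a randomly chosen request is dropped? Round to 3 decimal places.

By Bayes' rule, posterior ∝ prior × likelihood:
  node-e: 0.43 × 0.03 = 0.0129
  node-b: 0.49 × 0.384 = 0.18816
  node-f: 0.08 × 0.064 = 0.00512
P(dropped) = 0.0129 + 0.18816 + 0.00512 = 0.20618 → 0.206.

0.206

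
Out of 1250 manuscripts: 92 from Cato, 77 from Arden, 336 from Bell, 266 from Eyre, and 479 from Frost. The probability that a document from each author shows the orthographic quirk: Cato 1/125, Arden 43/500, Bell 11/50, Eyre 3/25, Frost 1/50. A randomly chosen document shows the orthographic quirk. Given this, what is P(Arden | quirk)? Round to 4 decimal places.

Compute prior × likelihood for every hypothesis:
  Cato: 0.0736 × 0.008 = 0.0005888
  Arden: 0.0616 × 0.086 = 0.0052976
  Bell: 0.2688 × 0.22 = 0.059136
  Eyre: 0.2128 × 0.12 = 0.025536
  Frost: 0.3832 × 0.02 = 0.007664
Sum = 0.0982224.
P(Arden | evidence) = 0.0052976 / 0.0982224 ≈ 0.0539.

0.0539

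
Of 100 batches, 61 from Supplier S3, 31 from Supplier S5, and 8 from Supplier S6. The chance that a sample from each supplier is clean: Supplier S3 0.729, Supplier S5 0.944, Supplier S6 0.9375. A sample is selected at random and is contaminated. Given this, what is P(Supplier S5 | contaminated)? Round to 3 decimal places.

0.093

Taking complements, P(contaminated | each) = Supplier S3 0.271, Supplier S5 0.056, Supplier S6 0.0625.
By Bayes' rule, posterior ∝ prior × likelihood:
  Supplier S3: 0.61 × 0.271 = 0.16531
  Supplier S5: 0.31 × 0.056 = 0.01736
  Supplier S6: 0.08 × 0.0625 = 0.005
Sum = 0.18767.
P(Supplier S5 | evidence) = 0.01736 / 0.18767 ≈ 0.093.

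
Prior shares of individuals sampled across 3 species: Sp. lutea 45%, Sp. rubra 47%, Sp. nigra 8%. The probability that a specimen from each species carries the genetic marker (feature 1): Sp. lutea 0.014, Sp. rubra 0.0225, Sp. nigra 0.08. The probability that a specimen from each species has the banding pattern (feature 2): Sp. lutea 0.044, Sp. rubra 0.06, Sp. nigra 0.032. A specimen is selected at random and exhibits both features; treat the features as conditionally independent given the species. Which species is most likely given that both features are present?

Sp. rubra

By Bayes' rule, posterior ∝ prior × likelihood:
  Sp. lutea: 0.45 × 0.014 × 0.044 = 0.0002772
  Sp. rubra: 0.47 × 0.0225 × 0.06 = 0.0006345
  Sp. nigra: 0.08 × 0.08 × 0.032 = 0.0002048
Sum = 0.0011165.
Largest term belongs to Sp. rubra, so Sp. rubra is most probable.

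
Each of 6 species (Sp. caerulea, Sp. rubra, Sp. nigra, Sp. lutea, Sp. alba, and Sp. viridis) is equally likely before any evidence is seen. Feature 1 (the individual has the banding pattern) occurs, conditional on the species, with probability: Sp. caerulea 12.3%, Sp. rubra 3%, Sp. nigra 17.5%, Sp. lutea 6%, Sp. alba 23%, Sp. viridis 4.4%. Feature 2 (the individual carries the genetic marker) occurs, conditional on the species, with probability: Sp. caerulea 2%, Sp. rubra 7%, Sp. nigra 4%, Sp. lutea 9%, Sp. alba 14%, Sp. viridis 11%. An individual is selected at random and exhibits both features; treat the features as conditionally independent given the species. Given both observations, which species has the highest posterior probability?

Sp. alba

Since the prior is uniform, the posterior is proportional to the likelihood:
  Sp. caerulea: 0.123 × 0.02 = 0.00246
  Sp. rubra: 0.03 × 0.07 = 0.0021
  Sp. nigra: 0.175 × 0.04 = 0.007
  Sp. lutea: 0.06 × 0.09 = 0.0054
  Sp. alba: 0.23 × 0.14 = 0.0322
  Sp. viridis: 0.044 × 0.11 = 0.00484
Normalizing constant = 0.054.
Largest term belongs to Sp. alba, so Sp. alba is most probable.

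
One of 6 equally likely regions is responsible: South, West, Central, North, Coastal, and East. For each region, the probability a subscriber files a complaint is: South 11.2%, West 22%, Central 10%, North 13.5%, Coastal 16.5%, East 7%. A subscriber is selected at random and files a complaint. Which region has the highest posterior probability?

Since the prior is uniform, the posterior is proportional to the likelihood:
  South: 0.112
  West: 0.22
  Central: 0.1
  North: 0.135
  Coastal: 0.165
  East: 0.07
Normalizing constant = 0.802.
Largest term belongs to West, so West is most probable.

West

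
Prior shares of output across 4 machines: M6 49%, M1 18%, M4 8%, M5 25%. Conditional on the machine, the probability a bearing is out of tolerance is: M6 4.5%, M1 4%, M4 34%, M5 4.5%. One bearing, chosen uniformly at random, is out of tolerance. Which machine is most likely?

Unnormalized posteriors (prior × likelihood):
  M6: 0.49 × 0.045 = 0.02205
  M1: 0.18 × 0.04 = 0.0072
  M4: 0.08 × 0.34 = 0.0272
  M5: 0.25 × 0.045 = 0.01125
Total = 0.0677.
Largest term belongs to M4, so M4 is most probable.

M4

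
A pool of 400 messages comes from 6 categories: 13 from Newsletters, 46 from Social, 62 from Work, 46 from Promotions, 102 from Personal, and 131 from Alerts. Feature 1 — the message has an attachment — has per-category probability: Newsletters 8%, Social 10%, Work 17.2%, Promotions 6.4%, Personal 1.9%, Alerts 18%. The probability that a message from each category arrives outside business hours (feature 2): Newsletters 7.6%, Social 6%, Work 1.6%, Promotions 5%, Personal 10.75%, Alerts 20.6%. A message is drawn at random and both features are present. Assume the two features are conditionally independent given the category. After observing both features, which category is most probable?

Prior × likelihood for each hypothesis:
  Newsletters: 0.0325 × 0.08 × 0.076 = 0.0001976
  Social: 0.115 × 0.1 × 0.06 = 0.00069
  Work: 0.155 × 0.172 × 0.016 = 0.00042656
  Promotions: 0.115 × 0.064 × 0.05 = 0.000368
  Personal: 0.255 × 0.019 × 0.1075 = 0.0005208375
  Alerts: 0.3275 × 0.18 × 0.206 = 0.0121437
Sum = 0.0143466975.
Largest term belongs to Alerts, so Alerts is most probable.

Alerts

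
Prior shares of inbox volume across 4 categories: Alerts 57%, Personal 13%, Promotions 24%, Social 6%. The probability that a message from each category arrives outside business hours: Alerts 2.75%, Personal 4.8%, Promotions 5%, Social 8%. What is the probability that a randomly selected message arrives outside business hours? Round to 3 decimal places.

Prior × likelihood for each hypothesis:
  Alerts: 0.57 × 0.0275 = 0.015675
  Personal: 0.13 × 0.048 = 0.00624
  Promotions: 0.24 × 0.05 = 0.012
  Social: 0.06 × 0.08 = 0.0048
P(off-hours) = 0.015675 + 0.00624 + 0.012 + 0.0048 = 0.038715 → 0.039.

0.039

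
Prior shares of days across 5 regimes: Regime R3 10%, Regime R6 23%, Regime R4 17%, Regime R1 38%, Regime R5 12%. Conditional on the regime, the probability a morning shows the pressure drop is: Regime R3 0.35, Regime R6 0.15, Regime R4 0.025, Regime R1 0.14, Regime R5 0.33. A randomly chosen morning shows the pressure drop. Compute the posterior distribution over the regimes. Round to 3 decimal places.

Compute prior × likelihood for every hypothesis:
  Regime R3: 0.1 × 0.35 = 0.035
  Regime R6: 0.23 × 0.15 = 0.0345
  Regime R4: 0.17 × 0.025 = 0.00425
  Regime R1: 0.38 × 0.14 = 0.0532
  Regime R5: 0.12 × 0.33 = 0.0396
Total = 0.16655.
P(Regime R3 | drop) = 0.035/0.16655 ≈ 0.210
P(Regime R6 | drop) = 0.0345/0.16655 ≈ 0.207
P(Regime R4 | drop) = 0.00425/0.16655 ≈ 0.026
P(Regime R1 | drop) = 0.0532/0.16655 ≈ 0.319
P(Regime R5 | drop) = 0.0396/0.16655 ≈ 0.238

Regime R3 0.210, Regime R6 0.207, Regime R4 0.026, Regime R1 0.319, Regime R5 0.238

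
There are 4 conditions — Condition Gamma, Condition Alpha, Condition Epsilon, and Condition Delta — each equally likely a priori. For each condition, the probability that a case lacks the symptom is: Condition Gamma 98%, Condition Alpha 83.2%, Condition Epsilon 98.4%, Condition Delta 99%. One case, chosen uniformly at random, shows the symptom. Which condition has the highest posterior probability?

Condition Alpha

Taking complements, P(symptomatic | each) = Condition Gamma 0.02, Condition Alpha 0.168, Condition Epsilon 0.016, Condition Delta 0.01.
With a uniform prior (1/4 each), posterior ∝ likelihood:
  Condition Gamma: 0.02
  Condition Alpha: 0.168
  Condition Epsilon: 0.016
  Condition Delta: 0.01
Total = 0.214.
Largest term belongs to Condition Alpha, so Condition Alpha is most probable.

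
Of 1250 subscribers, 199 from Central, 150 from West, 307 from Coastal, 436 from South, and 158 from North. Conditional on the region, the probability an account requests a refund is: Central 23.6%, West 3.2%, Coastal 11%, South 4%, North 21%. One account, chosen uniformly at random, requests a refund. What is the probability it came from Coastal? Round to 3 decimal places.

By Bayes' rule, posterior ∝ prior × likelihood:
  Central: 0.1592 × 0.236 = 0.0375712
  West: 0.12 × 0.032 = 0.00384
  Coastal: 0.2456 × 0.11 = 0.027016
  South: 0.3488 × 0.04 = 0.013952
  North: 0.1264 × 0.21 = 0.026544
Normalizing constant = 0.1089232.
P(Coastal | evidence) = 0.027016 / 0.1089232 ≈ 0.248.

0.248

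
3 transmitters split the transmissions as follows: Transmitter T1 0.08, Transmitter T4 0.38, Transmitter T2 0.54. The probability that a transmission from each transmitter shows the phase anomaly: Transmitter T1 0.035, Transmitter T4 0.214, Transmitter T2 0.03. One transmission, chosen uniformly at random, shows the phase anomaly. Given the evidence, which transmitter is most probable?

Compute prior × likelihood for every hypothesis:
  Transmitter T1: 0.08 × 0.035 = 0.0028
  Transmitter T4: 0.38 × 0.214 = 0.08132
  Transmitter T2: 0.54 × 0.03 = 0.0162
Normalizing constant = 0.10032.
Largest term belongs to Transmitter T4, so Transmitter T4 is most probable.

Transmitter T4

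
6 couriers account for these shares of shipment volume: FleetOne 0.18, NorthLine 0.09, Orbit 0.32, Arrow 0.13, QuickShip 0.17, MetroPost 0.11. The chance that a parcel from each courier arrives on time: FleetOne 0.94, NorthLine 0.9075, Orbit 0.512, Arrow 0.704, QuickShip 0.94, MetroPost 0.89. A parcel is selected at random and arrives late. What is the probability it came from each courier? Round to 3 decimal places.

FleetOne 0.046, NorthLine 0.035, Orbit 0.662, Arrow 0.163, QuickShip 0.043, MetroPost 0.051

Taking complements, P(late | each) = FleetOne 0.06, NorthLine 0.0925, Orbit 0.488, Arrow 0.296, QuickShip 0.06, MetroPost 0.11.
Unnormalized posteriors (prior × likelihood):
  FleetOne: 0.18 × 0.06 = 0.0108
  NorthLine: 0.09 × 0.0925 = 0.008325
  Orbit: 0.32 × 0.488 = 0.15616
  Arrow: 0.13 × 0.296 = 0.03848
  QuickShip: 0.17 × 0.06 = 0.0102
  MetroPost: 0.11 × 0.11 = 0.0121
Sum = 0.236065.
P(FleetOne | late) = 0.0108/0.236065 ≈ 0.046
P(NorthLine | late) = 0.008325/0.236065 ≈ 0.035
P(Orbit | late) = 0.15616/0.236065 ≈ 0.662
P(Arrow | late) = 0.03848/0.236065 ≈ 0.163
P(QuickShip | late) = 0.0102/0.236065 ≈ 0.043
P(MetroPost | late) = 0.0121/0.236065 ≈ 0.051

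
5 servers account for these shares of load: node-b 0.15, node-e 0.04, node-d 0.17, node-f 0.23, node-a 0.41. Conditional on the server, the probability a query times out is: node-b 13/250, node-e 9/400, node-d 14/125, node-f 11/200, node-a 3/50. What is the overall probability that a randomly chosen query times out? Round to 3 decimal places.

0.065

Unnormalized posteriors (prior × likelihood):
  node-b: 0.15 × 0.052 = 0.0078
  node-e: 0.04 × 0.0225 = 0.0009
  node-d: 0.17 × 0.112 = 0.01904
  node-f: 0.23 × 0.055 = 0.01265
  node-a: 0.41 × 0.06 = 0.0246
P(timeout) = 0.0078 + 0.0009 + 0.01904 + 0.01265 + 0.0246 = 0.06499 → 0.065.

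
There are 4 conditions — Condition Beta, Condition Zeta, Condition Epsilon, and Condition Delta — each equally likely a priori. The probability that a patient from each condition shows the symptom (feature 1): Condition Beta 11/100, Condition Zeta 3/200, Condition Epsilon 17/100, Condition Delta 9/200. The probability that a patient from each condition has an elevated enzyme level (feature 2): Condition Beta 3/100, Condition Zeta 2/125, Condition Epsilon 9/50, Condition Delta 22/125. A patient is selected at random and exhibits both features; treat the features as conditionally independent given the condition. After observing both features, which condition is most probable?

Condition Epsilon

With a uniform prior (1/4 each), posterior ∝ likelihood:
  Condition Beta: 0.11 × 0.03 = 0.0033
  Condition Zeta: 0.015 × 0.016 = 0.00024
  Condition Epsilon: 0.17 × 0.18 = 0.0306
  Condition Delta: 0.045 × 0.176 = 0.00792
Normalizing constant = 0.04206.
Largest term belongs to Condition Epsilon, so Condition Epsilon is most probable.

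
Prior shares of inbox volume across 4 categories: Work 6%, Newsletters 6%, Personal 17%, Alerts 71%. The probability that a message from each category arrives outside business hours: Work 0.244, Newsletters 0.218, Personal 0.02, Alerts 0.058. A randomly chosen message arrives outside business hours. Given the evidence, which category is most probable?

Compute prior × likelihood for every hypothesis:
  Work: 0.06 × 0.244 = 0.01464
  Newsletters: 0.06 × 0.218 = 0.01308
  Personal: 0.17 × 0.02 = 0.0034
  Alerts: 0.71 × 0.058 = 0.04118
Sum = 0.0723.
Largest term belongs to Alerts, so Alerts is most probable.

Alerts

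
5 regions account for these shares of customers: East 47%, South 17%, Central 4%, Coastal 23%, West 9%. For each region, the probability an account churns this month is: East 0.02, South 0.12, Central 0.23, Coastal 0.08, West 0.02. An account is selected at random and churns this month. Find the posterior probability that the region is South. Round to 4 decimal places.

0.3446

Compute prior × likelihood for every hypothesis:
  East: 0.47 × 0.02 = 0.0094
  South: 0.17 × 0.12 = 0.0204
  Central: 0.04 × 0.23 = 0.0092
  Coastal: 0.23 × 0.08 = 0.0184
  West: 0.09 × 0.02 = 0.0018
Normalizing constant = 0.0592.
P(South | evidence) = 0.0204 / 0.0592 ≈ 0.3446.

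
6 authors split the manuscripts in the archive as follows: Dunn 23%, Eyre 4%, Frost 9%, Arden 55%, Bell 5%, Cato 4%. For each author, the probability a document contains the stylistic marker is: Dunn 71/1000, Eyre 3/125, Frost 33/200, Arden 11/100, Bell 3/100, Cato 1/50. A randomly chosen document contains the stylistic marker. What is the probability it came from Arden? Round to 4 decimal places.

By Bayes' rule, posterior ∝ prior × likelihood:
  Dunn: 0.23 × 0.071 = 0.01633
  Eyre: 0.04 × 0.024 = 0.00096
  Frost: 0.09 × 0.165 = 0.01485
  Arden: 0.55 × 0.11 = 0.0605
  Bell: 0.05 × 0.03 = 0.0015
  Cato: 0.04 × 0.02 = 0.0008
Total = 0.09494.
P(Arden | evidence) = 0.0605 / 0.09494 ≈ 0.6372.

0.6372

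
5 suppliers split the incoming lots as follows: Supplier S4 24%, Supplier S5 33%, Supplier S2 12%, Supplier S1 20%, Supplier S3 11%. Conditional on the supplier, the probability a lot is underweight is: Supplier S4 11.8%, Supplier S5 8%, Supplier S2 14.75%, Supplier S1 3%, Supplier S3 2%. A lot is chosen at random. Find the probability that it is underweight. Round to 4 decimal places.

Prior × likelihood for each hypothesis:
  Supplier S4: 0.24 × 0.118 = 0.02832
  Supplier S5: 0.33 × 0.08 = 0.0264
  Supplier S2: 0.12 × 0.1475 = 0.0177
  Supplier S1: 0.2 × 0.03 = 0.006
  Supplier S3: 0.11 × 0.02 = 0.0022
P(underweight) = 0.02832 + 0.0264 + 0.0177 + 0.006 + 0.0022 = 0.08062 → 0.0806.

0.0806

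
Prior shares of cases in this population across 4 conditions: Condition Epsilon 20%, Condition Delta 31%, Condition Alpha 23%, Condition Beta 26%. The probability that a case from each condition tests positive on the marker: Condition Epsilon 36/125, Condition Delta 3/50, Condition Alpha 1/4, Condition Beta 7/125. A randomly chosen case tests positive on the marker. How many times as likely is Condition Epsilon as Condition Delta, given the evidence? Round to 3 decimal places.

Prior × likelihood for each hypothesis:
  Condition Epsilon: 0.2 × 0.288 = 0.0576
  Condition Delta: 0.31 × 0.06 = 0.0186
  Condition Alpha: 0.23 × 0.25 = 0.0575
  Condition Beta: 0.26 × 0.056 = 0.01456
Total = 0.14826.
The ratio is 0.0576 / 0.0186 (the normalizer cancels) = 3.097.

3.097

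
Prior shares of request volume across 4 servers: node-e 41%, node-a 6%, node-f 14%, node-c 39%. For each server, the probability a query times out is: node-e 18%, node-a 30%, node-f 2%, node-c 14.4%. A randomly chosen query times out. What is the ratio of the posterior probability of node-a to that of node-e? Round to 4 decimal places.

0.2439

By Bayes' rule, posterior ∝ prior × likelihood:
  node-e: 0.41 × 0.18 = 0.0738
  node-a: 0.06 × 0.3 = 0.018
  node-f: 0.14 × 0.02 = 0.0028
  node-c: 0.39 × 0.144 = 0.05616
Sum = 0.15076.
The ratio is 0.018 / 0.0738 (the normalizer cancels) = 0.2439.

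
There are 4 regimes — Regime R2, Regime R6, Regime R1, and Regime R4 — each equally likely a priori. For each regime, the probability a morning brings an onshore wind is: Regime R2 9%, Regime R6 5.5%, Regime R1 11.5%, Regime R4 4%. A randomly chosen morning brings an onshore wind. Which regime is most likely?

Since the prior is uniform, the posterior is proportional to the likelihood:
  Regime R2: 0.09
  Regime R6: 0.055
  Regime R1: 0.115
  Regime R4: 0.04
Sum = 0.3.
Largest term belongs to Regime R1, so Regime R1 is most probable.

Regime R1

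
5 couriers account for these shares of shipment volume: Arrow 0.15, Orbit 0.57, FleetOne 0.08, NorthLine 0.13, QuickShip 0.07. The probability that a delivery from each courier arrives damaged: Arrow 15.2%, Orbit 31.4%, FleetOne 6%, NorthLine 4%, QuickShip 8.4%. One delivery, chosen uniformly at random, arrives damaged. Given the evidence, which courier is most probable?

Orbit

Compute prior × likelihood for every hypothesis:
  Arrow: 0.15 × 0.152 = 0.0228
  Orbit: 0.57 × 0.314 = 0.17898
  FleetOne: 0.08 × 0.06 = 0.0048
  NorthLine: 0.13 × 0.04 = 0.0052
  QuickShip: 0.07 × 0.084 = 0.00588
Total = 0.21766.
Largest term belongs to Orbit, so Orbit is most probable.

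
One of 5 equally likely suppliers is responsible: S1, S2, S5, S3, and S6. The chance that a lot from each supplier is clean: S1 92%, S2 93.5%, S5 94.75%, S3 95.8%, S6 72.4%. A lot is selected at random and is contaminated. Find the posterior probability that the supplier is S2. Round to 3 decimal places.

0.126

Taking complements, P(contaminated | each) = S1 0.08, S2 0.065, S5 0.0525, S3 0.042, S6 0.276.
Since the prior is uniform, the posterior is proportional to the likelihood:
  S1: 0.08
  S2: 0.065
  S5: 0.0525
  S3: 0.042
  S6: 0.276
Normalizing constant = 0.5155.
P(S2 | evidence) = 0.065 / 0.5155 ≈ 0.126.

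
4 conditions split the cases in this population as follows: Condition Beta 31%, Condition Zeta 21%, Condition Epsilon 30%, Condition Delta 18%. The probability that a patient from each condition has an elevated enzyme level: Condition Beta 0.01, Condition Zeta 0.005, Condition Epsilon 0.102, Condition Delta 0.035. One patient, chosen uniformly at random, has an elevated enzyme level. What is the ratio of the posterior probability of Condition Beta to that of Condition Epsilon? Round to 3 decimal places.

Unnormalized posteriors (prior × likelihood):
  Condition Beta: 0.31 × 0.01 = 0.0031
  Condition Zeta: 0.21 × 0.005 = 0.00105
  Condition Epsilon: 0.3 × 0.102 = 0.0306
  Condition Delta: 0.18 × 0.035 = 0.0063
Sum = 0.04105.
The ratio is 0.0031 / 0.0306 (the normalizer cancels) = 0.101.

0.101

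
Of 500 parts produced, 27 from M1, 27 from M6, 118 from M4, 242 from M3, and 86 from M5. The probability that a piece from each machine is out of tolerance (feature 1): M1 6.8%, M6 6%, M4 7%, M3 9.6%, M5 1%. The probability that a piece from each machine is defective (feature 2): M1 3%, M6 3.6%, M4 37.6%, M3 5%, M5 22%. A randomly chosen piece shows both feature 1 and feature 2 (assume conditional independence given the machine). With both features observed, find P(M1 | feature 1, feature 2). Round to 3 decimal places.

Prior × likelihood for each hypothesis:
  M1: 0.054 × 0.068 × 0.03 = 0.00011016
  M6: 0.054 × 0.06 × 0.036 = 0.00011664
  M4: 0.236 × 0.07 × 0.376 = 0.00621152
  M3: 0.484 × 0.096 × 0.05 = 0.0023232
  M5: 0.172 × 0.01 × 0.22 = 0.0003784
Normalizing constant = 0.00913992.
P(M1 | evidence) = 0.00011016 / 0.00913992 ≈ 0.012.

0.012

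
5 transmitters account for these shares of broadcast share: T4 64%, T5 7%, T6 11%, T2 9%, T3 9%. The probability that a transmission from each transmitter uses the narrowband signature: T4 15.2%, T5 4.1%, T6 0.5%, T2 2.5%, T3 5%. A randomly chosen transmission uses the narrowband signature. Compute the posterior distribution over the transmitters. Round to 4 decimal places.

T4 0.9054, T5 0.0267, T6 0.0051, T2 0.0209, T3 0.0419

Unnormalized posteriors (prior × likelihood):
  T4: 0.64 × 0.152 = 0.09728
  T5: 0.07 × 0.041 = 0.00287
  T6: 0.11 × 0.005 = 0.00055
  T2: 0.09 × 0.025 = 0.00225
  T3: 0.09 × 0.05 = 0.0045
Normalizing constant = 0.10745.
P(T4 | narrowband) = 0.09728/0.10745 ≈ 0.9054
P(T5 | narrowband) = 0.00287/0.10745 ≈ 0.0267
P(T6 | narrowband) = 0.00055/0.10745 ≈ 0.0051
P(T2 | narrowband) = 0.00225/0.10745 ≈ 0.0209
P(T3 | narrowband) = 0.0045/0.10745 ≈ 0.0419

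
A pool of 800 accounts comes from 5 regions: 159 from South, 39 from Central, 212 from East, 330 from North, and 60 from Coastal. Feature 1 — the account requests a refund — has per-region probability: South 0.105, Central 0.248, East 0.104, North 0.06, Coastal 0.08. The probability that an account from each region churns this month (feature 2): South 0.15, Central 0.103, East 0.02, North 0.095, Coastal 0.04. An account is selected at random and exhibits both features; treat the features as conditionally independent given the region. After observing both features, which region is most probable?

South

Compute prior × likelihood for every hypothesis:
  South: 0.19875 × 0.105 × 0.15 = 0.0031303125
  Central: 0.04875 × 0.248 × 0.103 = 0.00124527
  East: 0.265 × 0.104 × 0.02 = 0.0005512
  North: 0.4125 × 0.06 × 0.095 = 0.00235125
  Coastal: 0.075 × 0.08 × 0.04 = 0.00024
Total = 0.0075180325.
Largest term belongs to South, so South is most probable.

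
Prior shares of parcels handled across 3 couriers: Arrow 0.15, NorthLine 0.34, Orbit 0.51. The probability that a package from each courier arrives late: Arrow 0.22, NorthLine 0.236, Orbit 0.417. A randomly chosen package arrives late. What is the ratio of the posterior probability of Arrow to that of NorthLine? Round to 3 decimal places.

0.411

By Bayes' rule, posterior ∝ prior × likelihood:
  Arrow: 0.15 × 0.22 = 0.033
  NorthLine: 0.34 × 0.236 = 0.08024
  Orbit: 0.51 × 0.417 = 0.21267
Sum = 0.32591.
The ratio is 0.033 / 0.08024 (the normalizer cancels) = 0.411.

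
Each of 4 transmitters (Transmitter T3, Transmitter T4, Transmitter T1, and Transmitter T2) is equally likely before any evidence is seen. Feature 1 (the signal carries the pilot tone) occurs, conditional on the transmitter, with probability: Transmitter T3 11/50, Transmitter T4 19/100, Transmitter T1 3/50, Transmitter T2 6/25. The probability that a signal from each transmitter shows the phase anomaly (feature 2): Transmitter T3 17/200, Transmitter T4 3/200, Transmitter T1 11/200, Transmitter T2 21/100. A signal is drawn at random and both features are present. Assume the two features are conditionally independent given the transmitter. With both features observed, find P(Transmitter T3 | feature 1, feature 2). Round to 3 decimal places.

With a uniform prior (1/4 each), posterior ∝ likelihood:
  Transmitter T3: 0.22 × 0.085 = 0.0187
  Transmitter T4: 0.19 × 0.015 = 0.00285
  Transmitter T1: 0.06 × 0.055 = 0.0033
  Transmitter T2: 0.24 × 0.21 = 0.0504
Total = 0.07525.
P(Transmitter T3 | evidence) = 0.0187 / 0.07525 ≈ 0.249.

0.249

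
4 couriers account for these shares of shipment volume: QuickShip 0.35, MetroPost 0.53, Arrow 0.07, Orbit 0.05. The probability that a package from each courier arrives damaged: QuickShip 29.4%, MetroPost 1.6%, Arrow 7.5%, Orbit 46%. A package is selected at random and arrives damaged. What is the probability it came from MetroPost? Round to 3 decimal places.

0.061

Unnormalized posteriors (prior × likelihood):
  QuickShip: 0.35 × 0.294 = 0.1029
  MetroPost: 0.53 × 0.016 = 0.00848
  Arrow: 0.07 × 0.075 = 0.00525
  Orbit: 0.05 × 0.46 = 0.023
Total = 0.13963.
P(MetroPost | evidence) = 0.00848 / 0.13963 ≈ 0.061.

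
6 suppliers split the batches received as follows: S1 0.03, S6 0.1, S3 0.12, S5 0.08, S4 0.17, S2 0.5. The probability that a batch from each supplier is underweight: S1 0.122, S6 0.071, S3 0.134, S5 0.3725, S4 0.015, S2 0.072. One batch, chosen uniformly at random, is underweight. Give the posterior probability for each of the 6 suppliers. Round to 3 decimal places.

S1 0.038, S6 0.075, S3 0.169, S5 0.313, S4 0.027, S2 0.378

Compute prior × likelihood for every hypothesis:
  S1: 0.03 × 0.122 = 0.00366
  S6: 0.1 × 0.071 = 0.0071
  S3: 0.12 × 0.134 = 0.01608
  S5: 0.08 × 0.3725 = 0.0298
  S4: 0.17 × 0.015 = 0.00255
  S2: 0.5 × 0.072 = 0.036
Total = 0.09519.
P(S1 | underweight) = 0.00366/0.09519 ≈ 0.038
P(S6 | underweight) = 0.0071/0.09519 ≈ 0.075
P(S3 | underweight) = 0.01608/0.09519 ≈ 0.169
P(S5 | underweight) = 0.0298/0.09519 ≈ 0.313
P(S4 | underweight) = 0.00255/0.09519 ≈ 0.027
P(S2 | underweight) = 0.036/0.09519 ≈ 0.378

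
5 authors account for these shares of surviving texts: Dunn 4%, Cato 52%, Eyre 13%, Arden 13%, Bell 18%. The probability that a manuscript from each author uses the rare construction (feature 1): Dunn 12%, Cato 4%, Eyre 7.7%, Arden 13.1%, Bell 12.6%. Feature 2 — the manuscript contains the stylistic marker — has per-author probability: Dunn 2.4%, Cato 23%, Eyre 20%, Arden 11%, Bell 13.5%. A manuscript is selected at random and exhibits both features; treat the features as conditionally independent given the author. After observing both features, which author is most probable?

By Bayes' rule, posterior ∝ prior × likelihood:
  Dunn: 0.04 × 0.12 × 0.024 = 0.0001152
  Cato: 0.52 × 0.04 × 0.23 = 0.004784
  Eyre: 0.13 × 0.077 × 0.2 = 0.002002
  Arden: 0.13 × 0.131 × 0.11 = 0.0018733
  Bell: 0.18 × 0.126 × 0.135 = 0.0030618
Total = 0.0118363.
Largest term belongs to Cato, so Cato is most probable.

Cato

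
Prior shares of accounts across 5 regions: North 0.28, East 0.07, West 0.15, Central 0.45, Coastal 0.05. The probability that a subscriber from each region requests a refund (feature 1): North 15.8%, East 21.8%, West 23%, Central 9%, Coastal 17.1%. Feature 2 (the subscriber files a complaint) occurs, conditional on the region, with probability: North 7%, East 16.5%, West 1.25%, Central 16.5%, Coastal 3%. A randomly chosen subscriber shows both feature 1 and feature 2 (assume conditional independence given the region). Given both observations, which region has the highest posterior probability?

Prior × likelihood for each hypothesis:
  North: 0.28 × 0.158 × 0.07 = 0.0030968
  East: 0.07 × 0.218 × 0.165 = 0.0025179
  West: 0.15 × 0.23 × 0.0125 = 0.00043125
  Central: 0.45 × 0.09 × 0.165 = 0.0066825
  Coastal: 0.05 × 0.171 × 0.03 = 0.0002565
Total = 0.01298495.
Largest term belongs to Central, so Central is most probable.

Central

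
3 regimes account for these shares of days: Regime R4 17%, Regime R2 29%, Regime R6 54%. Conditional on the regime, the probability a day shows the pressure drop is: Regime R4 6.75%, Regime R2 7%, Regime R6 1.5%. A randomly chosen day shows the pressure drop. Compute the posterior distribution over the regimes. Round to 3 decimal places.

By Bayes' rule, posterior ∝ prior × likelihood:
  Regime R4: 0.17 × 0.0675 = 0.011475
  Regime R2: 0.29 × 0.07 = 0.0203
  Regime R6: 0.54 × 0.015 = 0.0081
Normalizing constant = 0.039875.
P(Regime R4 | drop) = 0.011475/0.039875 ≈ 0.288
P(Regime R2 | drop) = 0.0203/0.039875 ≈ 0.509
P(Regime R6 | drop) = 0.0081/0.039875 ≈ 0.203

Regime R4 0.288, Regime R2 0.509, Regime R6 0.203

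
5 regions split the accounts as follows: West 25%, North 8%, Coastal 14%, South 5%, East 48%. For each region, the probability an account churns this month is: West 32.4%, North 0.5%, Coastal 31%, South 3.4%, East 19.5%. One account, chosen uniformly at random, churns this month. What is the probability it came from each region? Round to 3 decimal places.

West 0.368, North 0.002, Coastal 0.197, South 0.008, East 0.425

Compute prior × likelihood for every hypothesis:
  West: 0.25 × 0.324 = 0.081
  North: 0.08 × 0.005 = 0.0004
  Coastal: 0.14 × 0.31 = 0.0434
  South: 0.05 × 0.034 = 0.0017
  East: 0.48 × 0.195 = 0.0936
Sum = 0.2201.
P(West | churn) = 0.081/0.2201 ≈ 0.368
P(North | churn) = 0.0004/0.2201 ≈ 0.002
P(Coastal | churn) = 0.0434/0.2201 ≈ 0.197
P(South | churn) = 0.0017/0.2201 ≈ 0.008
P(East | churn) = 0.0936/0.2201 ≈ 0.425
(Check: 0.368+0.002+0.197+0.008+0.425 = 1.000.)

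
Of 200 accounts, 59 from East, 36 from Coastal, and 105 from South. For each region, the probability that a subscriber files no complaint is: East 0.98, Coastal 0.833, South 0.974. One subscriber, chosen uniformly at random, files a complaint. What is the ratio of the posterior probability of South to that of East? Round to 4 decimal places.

2.3136

Taking complements, P(complaint | each) = East 0.02, Coastal 0.167, South 0.026.
Compute prior × likelihood for every hypothesis:
  East: 0.295 × 0.02 = 0.0059
  Coastal: 0.18 × 0.167 = 0.03006
  South: 0.525 × 0.026 = 0.01365
Total = 0.04961.
The ratio is 0.01365 / 0.0059 (the normalizer cancels) = 2.3136.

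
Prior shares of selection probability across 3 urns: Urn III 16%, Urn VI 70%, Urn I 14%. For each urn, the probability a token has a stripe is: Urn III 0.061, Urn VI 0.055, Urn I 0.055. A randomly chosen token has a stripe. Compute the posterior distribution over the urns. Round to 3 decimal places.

Prior × likelihood for each hypothesis:
  Urn III: 0.16 × 0.061 = 0.00976
  Urn VI: 0.7 × 0.055 = 0.0385
  Urn I: 0.14 × 0.055 = 0.0077
Total = 0.05596.
P(Urn III | striped) = 0.00976/0.05596 ≈ 0.174
P(Urn VI | striped) = 0.0385/0.05596 ≈ 0.688
P(Urn I | striped) = 0.0077/0.05596 ≈ 0.138
(Check: 0.174+0.688+0.138 = 1.000.)

Urn III 0.174, Urn VI 0.688, Urn I 0.138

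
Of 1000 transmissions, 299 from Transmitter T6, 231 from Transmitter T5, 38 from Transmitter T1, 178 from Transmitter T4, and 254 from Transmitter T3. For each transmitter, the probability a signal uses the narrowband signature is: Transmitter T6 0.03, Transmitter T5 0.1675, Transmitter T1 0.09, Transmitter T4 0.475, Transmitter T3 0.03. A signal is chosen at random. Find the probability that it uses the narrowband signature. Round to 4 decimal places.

0.1433

Compute prior × likelihood for every hypothesis:
  Transmitter T6: 0.299 × 0.03 = 0.00897
  Transmitter T5: 0.231 × 0.1675 = 0.0386925
  Transmitter T1: 0.038 × 0.09 = 0.00342
  Transmitter T4: 0.178 × 0.475 = 0.08455
  Transmitter T3: 0.254 × 0.03 = 0.00762
P(narrowband) = 0.00897 + 0.0386925 + 0.00342 + 0.08455 + 0.00762 = 0.1432525 → 0.1433.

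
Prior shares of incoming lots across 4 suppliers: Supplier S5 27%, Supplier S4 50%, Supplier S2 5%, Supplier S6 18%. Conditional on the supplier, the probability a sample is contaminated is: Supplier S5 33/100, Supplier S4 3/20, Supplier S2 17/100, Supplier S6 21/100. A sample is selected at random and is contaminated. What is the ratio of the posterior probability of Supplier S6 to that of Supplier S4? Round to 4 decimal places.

By Bayes' rule, posterior ∝ prior × likelihood:
  Supplier S5: 0.27 × 0.33 = 0.0891
  Supplier S4: 0.5 × 0.15 = 0.075
  Supplier S2: 0.05 × 0.17 = 0.0085
  Supplier S6: 0.18 × 0.21 = 0.0378
Normalizing constant = 0.2104.
The ratio is 0.0378 / 0.075 (the normalizer cancels) = 0.5040.

0.5040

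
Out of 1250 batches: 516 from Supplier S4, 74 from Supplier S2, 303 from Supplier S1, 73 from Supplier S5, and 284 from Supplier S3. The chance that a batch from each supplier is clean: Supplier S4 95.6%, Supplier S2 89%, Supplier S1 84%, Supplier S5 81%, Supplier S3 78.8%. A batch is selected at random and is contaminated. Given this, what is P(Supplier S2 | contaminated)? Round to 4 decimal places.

Taking complements, P(contaminated | each) = Supplier S4 0.044, Supplier S2 0.11, Supplier S1 0.16, Supplier S5 0.19, Supplier S3 0.212.
Prior × likelihood for each hypothesis:
  Supplier S4: 0.4128 × 0.044 = 0.0181632
  Supplier S2: 0.0592 × 0.11 = 0.006512
  Supplier S1: 0.2424 × 0.16 = 0.038784
  Supplier S5: 0.0584 × 0.19 = 0.011096
  Supplier S3: 0.2272 × 0.212 = 0.0481664
Total = 0.1227216.
P(Supplier S2 | evidence) = 0.006512 / 0.1227216 ≈ 0.0531.

0.0531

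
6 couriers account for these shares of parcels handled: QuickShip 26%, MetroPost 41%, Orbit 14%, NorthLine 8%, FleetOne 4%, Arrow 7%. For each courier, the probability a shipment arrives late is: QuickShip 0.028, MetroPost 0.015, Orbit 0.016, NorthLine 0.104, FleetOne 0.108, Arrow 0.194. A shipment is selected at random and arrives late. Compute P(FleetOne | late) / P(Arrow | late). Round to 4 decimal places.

0.3181

Unnormalized posteriors (prior × likelihood):
  QuickShip: 0.26 × 0.028 = 0.00728
  MetroPost: 0.41 × 0.015 = 0.00615
  Orbit: 0.14 × 0.016 = 0.00224
  NorthLine: 0.08 × 0.104 = 0.00832
  FleetOne: 0.04 × 0.108 = 0.00432
  Arrow: 0.07 × 0.194 = 0.01358
Sum = 0.04189.
The ratio is 0.00432 / 0.01358 (the normalizer cancels) = 0.3181.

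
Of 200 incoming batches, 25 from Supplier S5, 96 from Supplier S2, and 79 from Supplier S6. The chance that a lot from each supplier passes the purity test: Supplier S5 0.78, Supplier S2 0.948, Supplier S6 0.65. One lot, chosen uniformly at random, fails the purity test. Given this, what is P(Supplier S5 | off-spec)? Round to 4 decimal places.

0.1442

Taking complements, P(off-spec | each) = Supplier S5 0.22, Supplier S2 0.052, Supplier S6 0.35.
Prior × likelihood for each hypothesis:
  Supplier S5: 0.125 × 0.22 = 0.0275
  Supplier S2: 0.48 × 0.052 = 0.02496
  Supplier S6: 0.395 × 0.35 = 0.13825
Total = 0.19071.
P(Supplier S5 | evidence) = 0.0275 / 0.19071 ≈ 0.1442.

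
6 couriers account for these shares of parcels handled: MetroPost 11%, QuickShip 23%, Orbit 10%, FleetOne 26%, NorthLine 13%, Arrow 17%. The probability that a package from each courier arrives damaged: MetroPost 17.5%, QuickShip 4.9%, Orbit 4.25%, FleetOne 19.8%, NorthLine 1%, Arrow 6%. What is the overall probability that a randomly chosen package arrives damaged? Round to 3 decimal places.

0.098

Unnormalized posteriors (prior × likelihood):
  MetroPost: 0.11 × 0.175 = 0.01925
  QuickShip: 0.23 × 0.049 = 0.01127
  Orbit: 0.1 × 0.0425 = 0.00425
  FleetOne: 0.26 × 0.198 = 0.05148
  NorthLine: 0.13 × 0.01 = 0.0013
  Arrow: 0.17 × 0.06 = 0.0102
P(damaged) = 0.01925 + 0.01127 + 0.00425 + 0.05148 + 0.0013 + 0.0102 = 0.09775 → 0.098.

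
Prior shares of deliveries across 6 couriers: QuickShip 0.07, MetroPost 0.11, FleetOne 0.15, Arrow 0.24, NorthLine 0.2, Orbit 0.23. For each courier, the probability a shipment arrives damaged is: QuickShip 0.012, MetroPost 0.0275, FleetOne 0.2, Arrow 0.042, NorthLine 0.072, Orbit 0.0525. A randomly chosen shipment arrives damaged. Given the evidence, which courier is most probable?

FleetOne

By Bayes' rule, posterior ∝ prior × likelihood:
  QuickShip: 0.07 × 0.012 = 0.00084
  MetroPost: 0.11 × 0.0275 = 0.003025
  FleetOne: 0.15 × 0.2 = 0.03
  Arrow: 0.24 × 0.042 = 0.01008
  NorthLine: 0.2 × 0.072 = 0.0144
  Orbit: 0.23 × 0.0525 = 0.012075
Total = 0.07042.
Largest term belongs to FleetOne, so FleetOne is most probable.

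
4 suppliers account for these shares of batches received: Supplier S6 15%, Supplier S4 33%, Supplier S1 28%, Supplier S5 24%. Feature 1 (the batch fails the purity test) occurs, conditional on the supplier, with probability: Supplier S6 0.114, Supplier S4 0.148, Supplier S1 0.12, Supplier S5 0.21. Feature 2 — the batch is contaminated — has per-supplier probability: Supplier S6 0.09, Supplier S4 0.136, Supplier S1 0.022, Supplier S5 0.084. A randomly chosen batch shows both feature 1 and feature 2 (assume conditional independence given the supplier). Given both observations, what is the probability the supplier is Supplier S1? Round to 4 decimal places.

0.0562

Compute prior × likelihood for every hypothesis:
  Supplier S6: 0.15 × 0.114 × 0.09 = 0.001539
  Supplier S4: 0.33 × 0.148 × 0.136 = 0.00664224
  Supplier S1: 0.28 × 0.12 × 0.022 = 0.0007392
  Supplier S5: 0.24 × 0.21 × 0.084 = 0.0042336
Total = 0.01315404.
P(Supplier S1 | evidence) = 0.0007392 / 0.01315404 ≈ 0.0562.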